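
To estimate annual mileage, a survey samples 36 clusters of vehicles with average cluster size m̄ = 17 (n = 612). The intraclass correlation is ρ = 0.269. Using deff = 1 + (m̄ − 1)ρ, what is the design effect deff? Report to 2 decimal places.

5.30

deff = 1 + (17 − 1)·0.269 = 1 + 4.304 = 5.304.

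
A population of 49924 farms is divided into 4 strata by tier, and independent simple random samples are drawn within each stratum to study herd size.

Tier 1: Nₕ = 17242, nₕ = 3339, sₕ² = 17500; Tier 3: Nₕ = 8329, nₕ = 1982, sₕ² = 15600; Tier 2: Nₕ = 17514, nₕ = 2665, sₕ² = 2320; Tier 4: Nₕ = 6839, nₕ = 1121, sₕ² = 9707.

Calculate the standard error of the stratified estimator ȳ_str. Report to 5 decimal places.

Var(ȳ_str) = Σₕ Wₕ²(1 − fₕ)sₕ²/nₕ with Wₕ = Nₕ/N, N = 49924.
Tier 1: Wₕ = 0.34536495; term = 0.34536495²·(1 − 0.19365503)·17500/3339 = 0.50407951.
Tier 3: Wₕ = 0.16683359; term = 0.16683359²·(1 − 0.23796374)·15600/1982 = 0.16694121.
Tier 2: Wₕ = 0.35081324; term = 0.35081324²·(1 − 0.15216398)·2320/2665 = 0.090835283.
Tier 4: Wₕ = 0.13698822; term = 0.13698822²·(1 − 0.16391285)·9707/1121 = 0.13586182.
Sum = 0.89771782.
SE = √(0.89771782) = 0.94748.

0.94748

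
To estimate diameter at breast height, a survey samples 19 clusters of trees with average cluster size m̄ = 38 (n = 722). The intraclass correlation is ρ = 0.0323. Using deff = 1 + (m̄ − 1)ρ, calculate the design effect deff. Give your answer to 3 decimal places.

deff = 1 + (38 − 1)·0.0323 = 1 + 1.1951 = 2.1951.

2.195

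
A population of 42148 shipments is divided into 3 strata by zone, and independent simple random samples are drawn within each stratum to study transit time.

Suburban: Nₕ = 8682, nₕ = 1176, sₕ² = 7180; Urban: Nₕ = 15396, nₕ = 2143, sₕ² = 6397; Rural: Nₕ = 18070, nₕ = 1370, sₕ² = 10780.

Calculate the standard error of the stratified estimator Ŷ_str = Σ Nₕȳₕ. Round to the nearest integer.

58150

Var(Ŷ_str) = Σₕ Nₕ²(1 − fₕ)sₕ²/nₕ.
Suburban: 8682²·(1 − 1176/8682)·7180/1176 = 3.9787391 × 10^8.
Urban: 15396²·(1 − 2143/15396)·6397/2143 = 6.0908272 × 10^8.
Rural: 18070²·(1 − 1370/18070)·10780/1370 = 2.3745035 × 10^9.
Sum = 3.3814601 × 10^9.
SE = √(3.3814601 × 10^9) = 58150.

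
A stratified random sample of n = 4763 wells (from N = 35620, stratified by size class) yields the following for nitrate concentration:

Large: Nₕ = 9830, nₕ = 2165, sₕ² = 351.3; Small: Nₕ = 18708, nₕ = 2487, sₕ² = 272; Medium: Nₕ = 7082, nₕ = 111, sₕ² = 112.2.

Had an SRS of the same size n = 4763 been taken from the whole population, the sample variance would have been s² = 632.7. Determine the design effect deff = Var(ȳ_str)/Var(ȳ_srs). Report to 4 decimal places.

Var(ȳ_str) = Σ Wₕ²(1−fₕ)sₕ²/nₕ with Wₕ = Nₕ/35620:
  Large: (9830/35620)²·(1−2165/9830)·351.3/2165 = 0.0096360289
  Small: (18708/35620)²·(1−2487/18708)·272/2487 = 0.026158346
  Medium: (7082/35620)²·(1−111/7082)·112.2/111 = 0.039330825
  → Var(ȳ_str) = 0.0751252.
Var(ȳ_srs) = (1 − 4763/35620)·632.7/4763 = 0.11507395.
deff = 0.0751252 / 0.11507395 = 0.6528.

0.6528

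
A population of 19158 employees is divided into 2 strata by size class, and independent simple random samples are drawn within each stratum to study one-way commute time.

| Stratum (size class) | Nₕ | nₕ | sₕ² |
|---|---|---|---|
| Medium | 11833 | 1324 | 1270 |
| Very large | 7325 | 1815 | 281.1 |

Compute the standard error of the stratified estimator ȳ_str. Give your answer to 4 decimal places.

Var(ȳ_str) = Σₕ Wₕ²(1 − fₕ)sₕ²/nₕ with Wₕ = Nₕ/N, N = 19158.
Medium: Wₕ = 0.61765320; term = 0.61765320²·(1 − 0.11189048)·1270/1324 = 0.32499124.
Very large: Wₕ = 0.38234680; term = 0.38234680²·(1 − 0.24778157)·281.1/1815 = 0.017031116.
Sum = 0.34202236.
SE = √(0.34202236) = 0.5848.

0.5848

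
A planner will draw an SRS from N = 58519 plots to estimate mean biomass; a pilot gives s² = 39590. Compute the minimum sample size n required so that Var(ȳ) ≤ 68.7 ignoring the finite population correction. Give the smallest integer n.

577

Without fpc, n₀ = s²/D = 39590/68.7 = 576.2737.
Rounding up, n = 577.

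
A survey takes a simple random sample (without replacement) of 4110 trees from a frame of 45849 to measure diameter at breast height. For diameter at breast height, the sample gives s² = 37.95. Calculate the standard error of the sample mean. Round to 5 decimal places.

0.09168

Under SRS without replacement, Var(ȳ) = (1 − f)·s²/n with f = n/N = 4110/45849 = 0.08964209.
Var(ȳ) = (1 − 0.08964209)·37.95/4110 = 0.91035791·0.0092335766 = 0.0084058596.
SE(ȳ) = √(0.0084058596) = 0.09168.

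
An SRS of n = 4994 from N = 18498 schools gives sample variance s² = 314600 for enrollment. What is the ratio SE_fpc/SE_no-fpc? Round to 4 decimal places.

f = n/N = 4994/18498 = 0.26997513.
SE_no-fpc = √(s²/n) = 7.9369764; SE_fpc = √((1−f)s²/n) = 6.7814711.
Ratio = √(1−f) = 0.85441493.

0.8544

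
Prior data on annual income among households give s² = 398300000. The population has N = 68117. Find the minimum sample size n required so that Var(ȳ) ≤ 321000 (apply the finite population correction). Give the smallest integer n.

1219

Without fpc, n₀ = s²/D = 398300000/321000 = 1240.8100.
With fpc, (1 − n/N)·s²/n ≤ D requires n ≥ n₀/(1 + n₀/N) = 1240.8100/(1 + 1240.8100/68117) = 1218.6119.
Rounding up, n = 1219.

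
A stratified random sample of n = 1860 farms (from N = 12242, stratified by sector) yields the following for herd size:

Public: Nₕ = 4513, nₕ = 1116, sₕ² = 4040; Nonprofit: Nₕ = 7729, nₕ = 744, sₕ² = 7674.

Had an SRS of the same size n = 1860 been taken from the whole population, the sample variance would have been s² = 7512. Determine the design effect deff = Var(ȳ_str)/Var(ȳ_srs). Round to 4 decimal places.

1.1930

Var(ȳ_str) = Σ Wₕ²(1−fₕ)sₕ²/nₕ with Wₕ = Nₕ/12242:
  Public: (4513/12242)²·(1−1116/4513)·4040/1116 = 0.3703167
  Nonprofit: (7729/12242)²·(1−744/7729)·7674/744 = 3.7156417
  → Var(ȳ_str) = 4.0859584.
Var(ȳ_srs) = (1 − 1860/12242)·7512/1860 = 3.4250845.
deff = 4.0859584 / 3.4250845 = 1.1930.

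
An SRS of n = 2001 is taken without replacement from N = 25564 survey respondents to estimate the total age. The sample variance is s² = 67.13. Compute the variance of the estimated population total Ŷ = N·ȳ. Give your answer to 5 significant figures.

2.0208 × 10^7

Var(Ŷ) = N²·Var(ȳ) = N²·(1 − n/N)·s²/n.
f = 2001/25564 = 0.07827414; Var(ȳ) = 0.92172586·67.13/2001 = 0.030922268.
Var(Ŷ) = 25564² · 0.030922268 = 2.0208262 × 10^7.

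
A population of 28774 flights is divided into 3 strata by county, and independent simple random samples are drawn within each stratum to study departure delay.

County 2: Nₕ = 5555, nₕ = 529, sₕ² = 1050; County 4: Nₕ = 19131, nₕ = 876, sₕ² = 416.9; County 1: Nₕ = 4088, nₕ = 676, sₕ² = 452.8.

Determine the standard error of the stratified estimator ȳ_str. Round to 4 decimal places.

Var(ȳ_str) = Σₕ Wₕ²(1 − fₕ)sₕ²/nₕ with Wₕ = Nₕ/N, N = 28774.
County 2: Wₕ = 0.19305623; term = 0.19305623²·(1 − 0.09522952)·1050/529 = 0.066932908.
County 4: Wₕ = 0.66487106; term = 0.66487106²·(1 − 0.04578956)·416.9/876 = 0.20074596.
County 1: Wₕ = 0.14207270; term = 0.14207270²·(1 − 0.16536204)·452.8/676 = 0.011284418.
Sum = 0.27896329.
SE = √(0.27896329) = 0.5282.

0.5282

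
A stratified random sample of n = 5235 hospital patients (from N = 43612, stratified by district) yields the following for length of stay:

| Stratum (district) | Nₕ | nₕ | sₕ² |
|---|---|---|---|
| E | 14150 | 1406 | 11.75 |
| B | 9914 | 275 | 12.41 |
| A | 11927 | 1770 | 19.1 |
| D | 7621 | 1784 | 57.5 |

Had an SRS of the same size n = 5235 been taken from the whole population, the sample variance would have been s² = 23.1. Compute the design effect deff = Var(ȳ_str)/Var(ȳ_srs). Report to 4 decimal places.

1.1591

Var(ȳ_str) = Σ Wₕ²(1−fₕ)sₕ²/nₕ with Wₕ = Nₕ/43612:
  E: (14150/43612)²·(1−1406/14150)·11.75/1406 = 7.9232387 × 10^-4
  B: (9914/43612)²·(1−275/9914)·12.41/275 = 0.0022672947
  A: (11927/43612)²·(1−1770/11927)·19.1/1770 = 6.872975 × 10^-4
  D: (7621/43612)²·(1−1784/7621)·57.5/1784 = 7.538113 × 10^-4
  → Var(ȳ_str) = 0.0045007274.
Var(ȳ_srs) = (1 − 5235/43612)·23.1/5235 = 0.0038829367.
deff = 0.0045007274 / 0.0038829367 = 1.1591.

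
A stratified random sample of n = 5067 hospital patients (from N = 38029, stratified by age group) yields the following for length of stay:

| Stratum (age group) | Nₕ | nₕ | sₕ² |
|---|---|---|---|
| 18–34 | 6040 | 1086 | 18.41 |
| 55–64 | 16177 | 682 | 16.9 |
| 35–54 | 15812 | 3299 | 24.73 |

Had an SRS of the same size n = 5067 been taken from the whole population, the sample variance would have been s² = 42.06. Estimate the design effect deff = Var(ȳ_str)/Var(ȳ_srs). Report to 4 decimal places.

Var(ȳ_str) = Σ Wₕ²(1−fₕ)sₕ²/nₕ with Wₕ = Nₕ/38029:
  18–34: (6040/38029)²·(1−1086/6040)·18.41/1086 = 3.5074145 × 10^-4
  55–64: (16177/38029)²·(1−682/16177)·16.9/682 = 0.0042949893
  35–54: (15812/38029)²·(1−3299/15812)·24.73/3299 = 0.001025558
  → Var(ȳ_str) = 0.0056712888.
Var(ȳ_srs) = (1 − 5067/38029)·42.06/5067 = 0.0071947716.
deff = 0.0056712888 / 0.0071947716 = 0.7883.

0.7883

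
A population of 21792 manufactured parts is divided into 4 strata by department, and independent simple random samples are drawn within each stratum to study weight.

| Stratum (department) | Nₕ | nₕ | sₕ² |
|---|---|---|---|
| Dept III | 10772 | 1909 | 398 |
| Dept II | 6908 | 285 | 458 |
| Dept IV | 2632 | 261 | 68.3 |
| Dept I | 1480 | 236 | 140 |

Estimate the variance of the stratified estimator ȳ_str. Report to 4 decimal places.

0.2025

Var(ȳ_str) = Σₕ Wₕ²(1 − fₕ)sₕ²/nₕ with Wₕ = Nₕ/N, N = 21792.
Dept III: Wₕ = 0.49430984; term = 0.49430984²·(1 − 0.17721872)·398/1909 = 0.041914092.
Dept II: Wₕ = 0.31699706; term = 0.31699706²·(1 − 0.04125651)·458/285 = 0.1548223.
Dept IV: Wₕ = 0.12077827; term = 0.12077827²·(1 − 0.09916413)·68.3/261 = 0.0034387726.
Dept I: Wₕ = 0.06791483; term = 0.06791483²·(1 − 0.15945946)·140/236 = 0.0022998735.
Sum = 0.20247504.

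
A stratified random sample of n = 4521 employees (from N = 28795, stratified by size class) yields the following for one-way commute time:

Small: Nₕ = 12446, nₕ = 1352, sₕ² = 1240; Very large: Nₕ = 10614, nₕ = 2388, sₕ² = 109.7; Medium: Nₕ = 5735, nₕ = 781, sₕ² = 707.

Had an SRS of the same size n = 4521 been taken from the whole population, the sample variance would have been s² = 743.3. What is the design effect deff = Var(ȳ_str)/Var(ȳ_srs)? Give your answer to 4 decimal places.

1.3607

Var(ȳ_str) = Σ Wₕ²(1−fₕ)sₕ²/nₕ with Wₕ = Nₕ/28795:
  Small: (12446/28795)²·(1−1352/12446)·1240/1352 = 0.15273156
  Very large: (10614/28795)²·(1−2388/10614)·109.7/2388 = 0.0048373324
  Medium: (5735/28795)²·(1−781/5735)·707/781 = 0.031018703
  → Var(ȳ_str) = 0.1885876.
Var(ȳ_srs) = (1 − 4521/28795)·743.3/4521 = 0.13859702.
deff = 0.1885876 / 0.13859702 = 1.3607.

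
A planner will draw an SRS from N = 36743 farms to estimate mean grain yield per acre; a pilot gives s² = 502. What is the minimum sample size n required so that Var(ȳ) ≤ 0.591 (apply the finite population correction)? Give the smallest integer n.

Without fpc, n₀ = s²/D = 502/0.591 = 849.4078.
With fpc, (1 − n/N)·s²/n ≤ D requires n ≥ n₀/(1 + n₀/N) = 849.4078/(1 + 849.4078/36743) = 830.2153.
Rounding up, n = 831.

831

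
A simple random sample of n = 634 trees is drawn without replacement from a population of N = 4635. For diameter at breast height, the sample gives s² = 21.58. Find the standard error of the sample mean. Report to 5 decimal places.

0.17141

Under SRS without replacement, Var(ȳ) = (1 − f)·s²/n with f = n/N = 634/4635 = 0.13678533.
Var(ȳ) = (1 − 0.13678533)·21.58/634 = 0.86321467·0.034037855 = 0.029381976.
SE(ȳ) = √(0.029381976) = 0.17141.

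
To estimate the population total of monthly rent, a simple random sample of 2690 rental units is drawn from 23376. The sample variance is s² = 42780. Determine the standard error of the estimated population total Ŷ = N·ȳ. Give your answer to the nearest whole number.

Var(Ŷ) = N²·Var(ȳ) = N²·(1 − n/N)·s²/n.
f = 2690/23376 = 0.11507529; Var(ȳ) = 0.88492471·42780/2690 = 14.073264.
Var(Ŷ) = 23376² · 14.073264 = 7.6901575 × 10^9.
SE(Ŷ) = √(7.6901575 × 10^9) = 87694.

87694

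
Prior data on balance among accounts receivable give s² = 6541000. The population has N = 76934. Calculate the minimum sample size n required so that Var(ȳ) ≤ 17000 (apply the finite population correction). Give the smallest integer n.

383

Without fpc, n₀ = s²/D = 6541000/17000 = 384.7647.
With fpc, (1 − n/N)·s²/n ≤ D requires n ≥ n₀/(1 + n₀/N) = 384.7647/(1 + 384.7647/76934) = 382.8500.
Rounding up, n = 383.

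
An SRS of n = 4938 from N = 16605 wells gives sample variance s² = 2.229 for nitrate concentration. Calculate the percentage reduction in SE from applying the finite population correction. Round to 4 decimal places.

f = n/N = 4938/16605 = 0.29738031.
SE_no-fpc = √(s²/n) = 0.021246113; SE_fpc = √((1−f)s²/n) = 0.017809005.
Ratio = √(1−f) = 0.83822413. Reduction = 100·(1 − 0.83822413) = 16.1776%.

16.1776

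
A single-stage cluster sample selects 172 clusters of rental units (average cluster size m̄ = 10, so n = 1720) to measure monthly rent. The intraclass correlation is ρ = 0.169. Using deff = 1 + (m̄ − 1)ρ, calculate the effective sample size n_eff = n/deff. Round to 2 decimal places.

deff = 1 + (10 − 1)·0.169 = 1 + 1.521 = 2.521.
n_eff = 1720 / 2.521 = 682.27.

682.27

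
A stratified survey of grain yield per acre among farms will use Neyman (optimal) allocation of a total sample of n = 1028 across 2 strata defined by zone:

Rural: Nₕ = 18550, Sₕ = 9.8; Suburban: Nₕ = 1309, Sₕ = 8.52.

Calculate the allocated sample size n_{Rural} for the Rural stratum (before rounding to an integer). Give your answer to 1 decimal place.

Neyman allocation: nₕ = n·NₕSₕ / Σⱼ NⱼSⱼ.
Σ NⱼSⱼ = 18550·9.8 + 1309·8.52 = 192942.68.
n_{Rural} = 1028·18550·9.8 / 192942.68 = 968.6.

968.6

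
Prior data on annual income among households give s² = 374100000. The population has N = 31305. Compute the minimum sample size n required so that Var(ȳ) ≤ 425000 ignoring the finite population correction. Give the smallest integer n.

Without fpc, n₀ = s²/D = 374100000/425000 = 880.2353.
Rounding up, n = 881.

881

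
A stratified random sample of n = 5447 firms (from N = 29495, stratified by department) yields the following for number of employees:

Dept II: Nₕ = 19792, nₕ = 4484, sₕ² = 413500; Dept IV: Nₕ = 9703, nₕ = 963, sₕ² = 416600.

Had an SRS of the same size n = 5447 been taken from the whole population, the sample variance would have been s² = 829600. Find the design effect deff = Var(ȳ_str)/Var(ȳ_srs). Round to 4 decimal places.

0.5982

Var(ȳ_str) = Σ Wₕ²(1−fₕ)sₕ²/nₕ with Wₕ = Nₕ/29495:
  Dept II: (19792/29495)²·(1−4484/19792)·413500/4484 = 32.115985
  Dept IV: (9703/29495)²·(1−963/9703)·416600/963 = 42.170975
  → Var(ȳ_str) = 74.28696.
Var(ȳ_srs) = (1 − 5447/29495)·829600/5447 = 124.17722.
deff = 74.28696 / 124.17722 = 0.5982.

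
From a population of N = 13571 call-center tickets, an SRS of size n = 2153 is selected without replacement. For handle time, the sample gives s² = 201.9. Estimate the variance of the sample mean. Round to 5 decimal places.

Under SRS without replacement, Var(ȳ) = (1 − f)·s²/n with f = n/N = 2153/13571 = 0.15864712.
Var(ȳ) = (1 − 0.15864712)·201.9/2153 = 0.84135288·0.093776126 = 0.078898814.

0.07890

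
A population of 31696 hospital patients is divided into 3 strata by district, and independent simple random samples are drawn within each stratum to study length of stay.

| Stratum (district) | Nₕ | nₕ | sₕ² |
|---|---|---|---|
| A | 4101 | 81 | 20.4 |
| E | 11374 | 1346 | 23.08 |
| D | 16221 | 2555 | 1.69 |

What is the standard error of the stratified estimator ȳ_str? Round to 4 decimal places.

Var(ȳ_str) = Σₕ Wₕ²(1 − fₕ)sₕ²/nₕ with Wₕ = Nₕ/N, N = 31696.
A: Wₕ = 0.12938541; term = 0.12938541²·(1 − 0.01975128)·20.4/81 = 0.0041328729.
E: Wₕ = 0.35884654; term = 0.35884654²·(1 − 0.11834007)·23.08/1346 = 0.0019467464.
D: Wₕ = 0.51176805; term = 0.51176805²·(1 − 0.15751187)·1.69/2555 = 1.4595061 × 10^-4.
Sum = 0.0062255699.
SE = √(0.0062255699) = 0.0789.

0.0789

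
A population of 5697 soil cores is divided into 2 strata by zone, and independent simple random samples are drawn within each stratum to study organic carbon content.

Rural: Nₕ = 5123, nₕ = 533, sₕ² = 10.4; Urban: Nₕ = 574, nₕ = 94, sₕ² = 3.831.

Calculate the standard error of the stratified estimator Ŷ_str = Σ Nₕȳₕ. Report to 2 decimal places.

685.60

Var(Ŷ_str) = Σₕ Nₕ²(1 − fₕ)sₕ²/nₕ.
Rural: 5123²·(1 − 533/5123)·10.4/533 = 458820.88.
Urban: 574²·(1 − 94/574)·3.831/94 = 11228.906.
Sum = 470049.79.
SE = √(470049.79) = 685.60.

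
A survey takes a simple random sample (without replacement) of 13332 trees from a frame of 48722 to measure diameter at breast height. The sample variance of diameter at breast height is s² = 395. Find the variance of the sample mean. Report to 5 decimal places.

Under SRS without replacement, Var(ȳ) = (1 − f)·s²/n with f = n/N = 13332/48722 = 0.27363409.
Var(ȳ) = (1 − 0.27363409)·395/13332 = 0.72636591·0.029627963 = 0.021520742.

0.02152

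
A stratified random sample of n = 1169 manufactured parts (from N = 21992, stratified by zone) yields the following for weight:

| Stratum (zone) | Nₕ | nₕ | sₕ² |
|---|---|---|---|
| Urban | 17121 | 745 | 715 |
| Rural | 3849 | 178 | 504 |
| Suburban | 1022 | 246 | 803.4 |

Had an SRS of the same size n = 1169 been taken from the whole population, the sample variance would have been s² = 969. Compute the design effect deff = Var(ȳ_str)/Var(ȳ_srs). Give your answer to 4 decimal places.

Var(ȳ_str) = Σ Wₕ²(1−fₕ)sₕ²/nₕ with Wₕ = Nₕ/21992:
  Urban: (17121/21992)²·(1−745/17121)·715/745 = 0.55636176
  Rural: (3849/21992)²·(1−178/3849)·504/178 = 0.082720543
  Suburban: (1022/21992)²·(1−246/1022)·803.4/246 = 0.0053552516
  → Var(ȳ_str) = 0.64443755.
Var(ȳ_srs) = (1 − 1169/21992)·969/1169 = 0.78485212.
deff = 0.64443755 / 0.78485212 = 0.8211.

0.8211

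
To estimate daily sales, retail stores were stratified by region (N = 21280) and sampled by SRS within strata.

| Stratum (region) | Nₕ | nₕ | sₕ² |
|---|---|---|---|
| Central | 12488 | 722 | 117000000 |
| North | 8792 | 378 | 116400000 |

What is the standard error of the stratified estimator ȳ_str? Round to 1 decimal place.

Var(ȳ_str) = Σₕ Wₕ²(1 − fₕ)sₕ²/nₕ with Wₕ = Nₕ/N, N = 21280.
Central: Wₕ = 0.58684211; term = 0.58684211²·(1 − 0.05781550)·117000000/722 = 52580.795.
North: Wₕ = 0.41315789; term = 0.41315789²·(1 − 0.04299363)·116400000/378 = 50304.649.
Sum = 102885.44.
SE = √(102885.44) = 320.8.

320.8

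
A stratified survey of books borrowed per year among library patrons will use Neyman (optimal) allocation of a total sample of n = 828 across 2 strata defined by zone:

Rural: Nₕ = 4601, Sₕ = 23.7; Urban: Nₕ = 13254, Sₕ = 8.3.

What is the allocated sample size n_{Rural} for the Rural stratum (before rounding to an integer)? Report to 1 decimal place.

412.2

Neyman allocation: nₕ = n·NₕSₕ / Σⱼ NⱼSⱼ.
Σ NⱼSⱼ = 4601·23.7 + 13254·8.3 = 219051.9.
n_{Rural} = 828·4601·23.7 / 219051.9 = 412.2.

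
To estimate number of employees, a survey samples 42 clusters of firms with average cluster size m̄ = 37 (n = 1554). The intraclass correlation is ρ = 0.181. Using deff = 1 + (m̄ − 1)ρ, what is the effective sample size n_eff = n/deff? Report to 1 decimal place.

206.8

deff = 1 + (37 − 1)·0.181 = 1 + 6.516 = 7.516.
n_eff = 1554 / 7.516 = 206.8.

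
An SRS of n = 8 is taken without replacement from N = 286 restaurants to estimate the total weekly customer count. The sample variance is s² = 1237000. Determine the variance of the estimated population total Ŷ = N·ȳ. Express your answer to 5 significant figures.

1.2294 × 10^10

Var(Ŷ) = N²·Var(ȳ) = N²·(1 − n/N)·s²/n.
f = 8/286 = 0.02797203; Var(ȳ) = 0.97202797·1237000/8 = 150299.83.
Var(Ŷ) = 286² · 150299.83 = 1.2293925 × 10^10.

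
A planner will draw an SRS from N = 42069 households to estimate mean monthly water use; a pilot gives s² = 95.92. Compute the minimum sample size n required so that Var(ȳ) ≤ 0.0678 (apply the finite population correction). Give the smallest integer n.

1369

Without fpc, n₀ = s²/D = 95.92/0.0678 = 1414.7493.
With fpc, (1 − n/N)·s²/n ≤ D requires n ≥ n₀/(1 + n₀/N) = 1414.7493/(1 + 1414.7493/42069) = 1368.7203.
Rounding up, n = 1369.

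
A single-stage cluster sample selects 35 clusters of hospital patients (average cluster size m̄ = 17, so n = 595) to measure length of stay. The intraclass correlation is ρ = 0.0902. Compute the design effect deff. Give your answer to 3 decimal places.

deff = 1 + (17 − 1)·0.0902 = 1 + 1.4432 = 2.4432.

2.443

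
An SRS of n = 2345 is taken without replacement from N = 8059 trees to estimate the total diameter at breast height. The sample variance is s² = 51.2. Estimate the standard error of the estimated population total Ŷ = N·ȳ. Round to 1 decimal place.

Var(Ŷ) = N²·Var(ȳ) = N²·(1 − n/N)·s²/n.
f = 2345/8059 = 0.29097903; Var(ȳ) = 0.70902097·51.2/2345 = 0.015480543.
Var(Ŷ) = 8059² · 0.015480543 = 1.0054223 × 10^6.
SE(Ŷ) = √(1.0054223 × 10^6) = 1002.7.

1002.7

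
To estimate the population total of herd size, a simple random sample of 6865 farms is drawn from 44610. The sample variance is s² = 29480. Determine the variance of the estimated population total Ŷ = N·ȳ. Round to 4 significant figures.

7.231 × 10^9

Var(Ŷ) = N²·Var(ȳ) = N²·(1 − n/N)·s²/n.
f = 6865/44610 = 0.15388926; Var(ȳ) = 0.84611074·29480/6865 = 3.6334078.
Var(Ŷ) = 44610² · 3.6334078 = 7.2306708 × 10^9.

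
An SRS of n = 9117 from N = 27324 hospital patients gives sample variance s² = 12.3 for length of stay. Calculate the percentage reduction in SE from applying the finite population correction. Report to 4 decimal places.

f = n/N = 9117/27324 = 0.33366271.
SE_no-fpc = √(s²/n) = 0.036730478; SE_fpc = √((1−f)s²/n) = 0.0299829.
Ratio = √(1−f) = 0.81629485. Reduction = 100·(1 − 0.81629485) = 18.3705%.

18.3705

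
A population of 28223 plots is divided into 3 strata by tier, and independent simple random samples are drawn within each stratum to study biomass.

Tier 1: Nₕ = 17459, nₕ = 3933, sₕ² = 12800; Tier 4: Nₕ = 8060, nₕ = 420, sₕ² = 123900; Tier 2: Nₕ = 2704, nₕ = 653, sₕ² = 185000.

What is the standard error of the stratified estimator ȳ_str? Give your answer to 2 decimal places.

Var(ȳ_str) = Σₕ Wₕ²(1 − fₕ)sₕ²/nₕ with Wₕ = Nₕ/N, N = 28223.
Tier 1: Wₕ = 0.61860894; term = 0.61860894²·(1 − 0.22527063)·12800/3933 = 0.96486915.
Tier 4: Wₕ = 0.28558268; term = 0.28558268²·(1 − 0.05210918)·123900/420 = 22.805735.
Tier 2: Wₕ = 0.09580838; term = 0.09580838²·(1 − 0.24149408)·185000/653 = 1.9725342.
Sum = 25.743138.
SE = √(25.743138) = 5.07.

5.07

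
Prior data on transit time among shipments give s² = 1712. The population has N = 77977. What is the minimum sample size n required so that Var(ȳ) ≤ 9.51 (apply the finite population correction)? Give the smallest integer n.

Without fpc, n₀ = s²/D = 1712/9.51 = 180.0210.
With fpc, (1 − n/N)·s²/n ≤ D requires n ≥ n₀/(1 + n₀/N) = 180.0210/(1 + 180.0210/77977) = 179.6064.
Rounding up, n = 180.

180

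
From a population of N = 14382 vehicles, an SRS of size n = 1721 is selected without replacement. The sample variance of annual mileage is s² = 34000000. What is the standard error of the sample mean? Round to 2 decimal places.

131.88

Under SRS without replacement, Var(ȳ) = (1 − f)·s²/n with f = n/N = 1721/14382 = 0.11966347.
Var(ȳ) = (1 − 0.11966347)·34000000/1721 = 0.88033653·19755.956 = 17391.89.
SE(ȳ) = √(17391.89) = 131.88.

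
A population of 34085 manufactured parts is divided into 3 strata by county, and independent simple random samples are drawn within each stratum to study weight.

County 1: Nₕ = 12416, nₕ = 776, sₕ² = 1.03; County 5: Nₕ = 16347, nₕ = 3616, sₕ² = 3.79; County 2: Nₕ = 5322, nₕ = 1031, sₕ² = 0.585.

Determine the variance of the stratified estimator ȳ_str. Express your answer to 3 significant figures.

Var(ȳ_str) = Σₕ Wₕ²(1 − fₕ)sₕ²/nₕ with Wₕ = Nₕ/N, N = 34085.
County 1: Wₕ = 0.36426581; term = 0.36426581²·(1 − 0.06250000)·1.03/776 = 1.6511388 × 10^-4.
County 5: Wₕ = 0.47959513; term = 0.47959513²·(1 − 0.22120267)·3.79/3616 = 1.8775209 × 10^-4.
County 2: Wₕ = 0.15613906; term = 0.15613906²·(1 − 0.19372416)·0.585/1031 = 1.1153316 × 10^-5.
Sum = 3.6401929 × 10^-4.

3.64 × 10^-4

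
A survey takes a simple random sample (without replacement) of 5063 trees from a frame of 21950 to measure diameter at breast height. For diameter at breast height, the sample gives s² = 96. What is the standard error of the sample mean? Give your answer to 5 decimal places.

Under SRS without replacement, Var(ȳ) = (1 − f)·s²/n with f = n/N = 5063/21950 = 0.23066059.
Var(ȳ) = (1 − 0.23066059)·96/5063 = 0.76933941·0.01896109 = 0.014587514.
SE(ȳ) = √(0.014587514) = 0.12078.

0.12078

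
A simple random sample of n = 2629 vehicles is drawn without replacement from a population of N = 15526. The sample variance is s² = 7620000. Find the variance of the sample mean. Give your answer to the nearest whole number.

2408

Under SRS without replacement, Var(ȳ) = (1 − f)·s²/n with f = n/N = 2629/15526 = 0.16932887.
Var(ȳ) = (1 − 0.16932887)·7620000/2629 = 0.83067113·2898.4405 = 2407.6508.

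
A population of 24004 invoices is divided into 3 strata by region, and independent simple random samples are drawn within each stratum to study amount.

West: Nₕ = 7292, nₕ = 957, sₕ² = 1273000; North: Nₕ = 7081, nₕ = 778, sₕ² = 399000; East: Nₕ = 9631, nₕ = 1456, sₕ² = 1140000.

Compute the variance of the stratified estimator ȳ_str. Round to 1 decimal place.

253.4

Var(ȳ_str) = Σₕ Wₕ²(1 − fₕ)sₕ²/nₕ with Wₕ = Nₕ/N, N = 24004.
West: Wₕ = 0.30378270; term = 0.30378270²·(1 − 0.13123971)·1273000/957 = 106.64549.
North: Wₕ = 0.29499250; term = 0.29499250²·(1 − 0.10987149)·399000/778 = 39.725371.
East: Wₕ = 0.40122480; term = 0.40122480²·(1 − 0.15117849)·1140000/1456 = 106.98808.
Sum = 253.35894.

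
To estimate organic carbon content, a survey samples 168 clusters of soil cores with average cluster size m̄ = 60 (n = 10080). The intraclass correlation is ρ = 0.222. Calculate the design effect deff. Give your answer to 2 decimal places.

14.10

deff = 1 + (60 − 1)·0.222 = 1 + 13.098 = 14.098.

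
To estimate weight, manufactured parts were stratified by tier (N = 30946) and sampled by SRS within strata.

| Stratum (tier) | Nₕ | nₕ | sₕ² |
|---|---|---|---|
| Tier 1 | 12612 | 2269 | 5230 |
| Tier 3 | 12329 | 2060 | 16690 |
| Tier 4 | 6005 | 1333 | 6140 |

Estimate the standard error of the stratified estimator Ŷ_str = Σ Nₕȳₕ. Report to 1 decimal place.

Var(Ŷ_str) = Σₕ Nₕ²(1 − fₕ)sₕ²/nₕ.
Tier 1: 12612²·(1 − 2269/12612)·5230/2269 = 3.0067525 × 10^8.
Tier 3: 12329²·(1 − 2060/12329)·16690/2060 = 1.0257585 × 10^9.
Tier 4: 6005²·(1 − 1333/6005)·6140/1333 = 1.2922724 × 10^8.
Sum = 1.455661 × 10^9.
SE = √(1.455661 × 10^9) = 38153.1.

38153.1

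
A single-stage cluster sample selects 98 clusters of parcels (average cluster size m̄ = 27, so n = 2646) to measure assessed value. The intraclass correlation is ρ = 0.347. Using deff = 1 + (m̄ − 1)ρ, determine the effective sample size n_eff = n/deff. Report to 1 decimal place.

deff = 1 + (27 − 1)·0.347 = 1 + 9.022 = 10.022.
n_eff = 2646 / 10.022 = 264.0.

264.0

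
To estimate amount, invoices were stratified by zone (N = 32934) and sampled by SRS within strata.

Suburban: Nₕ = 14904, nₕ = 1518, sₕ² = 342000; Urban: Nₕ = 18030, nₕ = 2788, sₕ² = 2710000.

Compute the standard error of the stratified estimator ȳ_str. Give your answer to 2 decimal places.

16.96

Var(ȳ_str) = Σₕ Wₕ²(1 − fₕ)sₕ²/nₕ with Wₕ = Nₕ/N, N = 32934.
Suburban: Wₕ = 0.45254145; term = 0.45254145²·(1 − 0.10185185)·342000/1518 = 41.439932.
Urban: Wₕ = 0.54745855; term = 0.54745855²·(1 − 0.15463117)·2710000/2788 = 246.27779.
Sum = 287.71772.
SE = √(287.71772) = 16.96.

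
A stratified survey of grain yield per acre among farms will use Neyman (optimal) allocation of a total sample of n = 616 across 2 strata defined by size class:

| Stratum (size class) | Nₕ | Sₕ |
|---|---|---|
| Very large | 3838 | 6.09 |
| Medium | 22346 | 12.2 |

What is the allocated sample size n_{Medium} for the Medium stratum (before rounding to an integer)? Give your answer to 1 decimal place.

Neyman allocation: nₕ = n·NₕSₕ / Σⱼ NⱼSⱼ.
Σ NⱼSⱼ = 3838·6.09 + 22346·12.2 = 295994.62.
n_{Medium} = 616·22346·12.2 / 295994.62 = 567.4.

567.4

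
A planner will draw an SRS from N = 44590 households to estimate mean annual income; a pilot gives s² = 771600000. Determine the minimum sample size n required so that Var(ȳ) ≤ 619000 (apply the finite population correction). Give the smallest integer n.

Without fpc, n₀ = s²/D = 771600000/619000 = 1246.5267.
With fpc, (1 − n/N)·s²/n ≤ D requires n ≥ n₀/(1 + n₀/N) = 1246.5267/(1 + 1246.5267/44590) = 1212.6273.
Rounding up, n = 1213.

1213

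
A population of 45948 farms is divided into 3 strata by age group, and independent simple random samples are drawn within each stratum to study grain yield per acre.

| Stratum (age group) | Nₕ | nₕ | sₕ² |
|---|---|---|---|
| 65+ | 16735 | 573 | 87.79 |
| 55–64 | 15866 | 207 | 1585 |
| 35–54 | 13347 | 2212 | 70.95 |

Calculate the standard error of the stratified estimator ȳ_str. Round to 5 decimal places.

Var(ȳ_str) = Σₕ Wₕ²(1 − fₕ)sₕ²/nₕ with Wₕ = Nₕ/N, N = 45948.
65+: Wₕ = 0.36421607; term = 0.36421607²·(1 − 0.03423962)·87.79/573 = 0.019628089.
55–64: Wₕ = 0.34530339; term = 0.34530339²·(1 − 0.01304677)·1585/207 = 0.90106718.
35–54: Wₕ = 0.29048054; term = 0.29048054²·(1 − 0.16573013)·70.95/2212 = 0.0022579168.
Sum = 0.92295319.
SE = √(0.92295319) = 0.96070.

0.96070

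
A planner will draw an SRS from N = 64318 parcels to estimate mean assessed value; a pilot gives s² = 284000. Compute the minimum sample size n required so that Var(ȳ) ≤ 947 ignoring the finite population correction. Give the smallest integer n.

300

Without fpc, n₀ = s²/D = 284000/947 = 299.8944.
Rounding up, n = 300.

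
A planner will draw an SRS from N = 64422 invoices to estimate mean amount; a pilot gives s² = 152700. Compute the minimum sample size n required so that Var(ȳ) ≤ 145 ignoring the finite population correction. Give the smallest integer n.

1054

Without fpc, n₀ = s²/D = 152700/145 = 1053.1034.
Rounding up, n = 1054.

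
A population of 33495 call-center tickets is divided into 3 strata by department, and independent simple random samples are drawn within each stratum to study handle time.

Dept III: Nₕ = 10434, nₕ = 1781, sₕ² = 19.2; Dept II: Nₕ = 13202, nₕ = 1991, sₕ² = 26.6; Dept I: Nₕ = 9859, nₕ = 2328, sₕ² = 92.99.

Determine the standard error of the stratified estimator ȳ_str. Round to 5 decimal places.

0.07262

Var(ȳ_str) = Σₕ Wₕ²(1 − fₕ)sₕ²/nₕ with Wₕ = Nₕ/N, N = 33495.
Dept III: Wₕ = 0.31150918; term = 0.31150918²·(1 − 0.17069197)·19.2/1781 = 8.6755073 × 10^-4.
Dept II: Wₕ = 0.39414838; term = 0.39414838²·(1 − 0.15081048)·26.6/1991 = 0.0017625218.
Dept I: Wₕ = 0.29434244; term = 0.29434244²·(1 − 0.23612942)·92.99/2328 = 0.002643497.
Sum = 0.0052735695.
SE = √(0.0052735695) = 0.07262.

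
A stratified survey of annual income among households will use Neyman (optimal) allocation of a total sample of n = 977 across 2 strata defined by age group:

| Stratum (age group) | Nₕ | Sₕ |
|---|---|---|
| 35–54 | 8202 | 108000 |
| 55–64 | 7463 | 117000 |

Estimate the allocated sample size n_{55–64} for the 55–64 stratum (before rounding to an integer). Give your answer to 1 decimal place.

Neyman allocation: nₕ = n·NₕSₕ / Σⱼ NⱼSⱼ.
Σ NⱼSⱼ = 8202·108000 + 7463·117000 = 1.758987 × 10^9.
n_{55–64} = 977·7463·117000 / (1.758987 × 10^9) = 485.0.

485.0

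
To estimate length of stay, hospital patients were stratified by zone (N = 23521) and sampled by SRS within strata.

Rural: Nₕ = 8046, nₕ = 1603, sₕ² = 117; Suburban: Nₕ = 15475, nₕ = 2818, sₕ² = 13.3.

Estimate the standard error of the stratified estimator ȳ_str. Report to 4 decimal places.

0.0923

Var(ȳ_str) = Σₕ Wₕ²(1 − fₕ)sₕ²/nₕ with Wₕ = Nₕ/N, N = 23521.
Rural: Wₕ = 0.34207729; term = 0.34207729²·(1 − 0.19922943)·117/1603 = 0.0068392572.
Suburban: Wₕ = 0.65792271; term = 0.65792271²·(1 − 0.18210016)·13.3/2818 = 0.0016709387.
Sum = 0.0085101959.
SE = √(0.0085101959) = 0.0923.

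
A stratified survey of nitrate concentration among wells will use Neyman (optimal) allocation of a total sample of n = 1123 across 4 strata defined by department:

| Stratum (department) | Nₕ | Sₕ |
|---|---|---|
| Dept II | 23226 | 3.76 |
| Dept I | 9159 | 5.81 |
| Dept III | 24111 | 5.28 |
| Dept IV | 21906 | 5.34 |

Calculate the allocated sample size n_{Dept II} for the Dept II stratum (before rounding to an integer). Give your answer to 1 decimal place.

254.8

Neyman allocation: nₕ = n·NₕSₕ / Σⱼ NⱼSⱼ.
Σ NⱼSⱼ = 23226·3.76 + 9159·5.81 + 24111·5.28 + 21906·5.34 = 384827.67.
n_{Dept II} = 1123·23226·3.76 / 384827.67 = 254.8.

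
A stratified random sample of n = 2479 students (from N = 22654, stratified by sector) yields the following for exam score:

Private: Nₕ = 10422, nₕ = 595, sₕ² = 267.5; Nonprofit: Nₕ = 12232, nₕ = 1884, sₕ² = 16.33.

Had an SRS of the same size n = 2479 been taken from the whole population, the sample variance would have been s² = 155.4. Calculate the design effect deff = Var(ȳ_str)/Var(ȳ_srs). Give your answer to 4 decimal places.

Var(ȳ_str) = Σ Wₕ²(1−fₕ)sₕ²/nₕ with Wₕ = Nₕ/22654:
  Private: (10422/22654)²·(1−595/10422)·267.5/595 = 0.089719956
  Nonprofit: (12232/22654)²·(1−1884/12232)·16.33/1884 = 0.0021378114
  → Var(ȳ_str) = 0.091857767.
Var(ȳ_srs) = (1 − 2479/22654)·155.4/2479 = 0.055826851.
deff = 0.091857767 / 0.055826851 = 1.6454.

1.6454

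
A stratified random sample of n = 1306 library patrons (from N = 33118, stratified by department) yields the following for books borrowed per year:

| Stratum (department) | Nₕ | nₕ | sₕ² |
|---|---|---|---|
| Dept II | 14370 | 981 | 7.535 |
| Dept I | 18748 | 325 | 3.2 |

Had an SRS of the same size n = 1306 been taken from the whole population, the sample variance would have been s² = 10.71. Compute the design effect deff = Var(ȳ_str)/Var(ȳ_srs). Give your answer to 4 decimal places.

0.5647

Var(ȳ_str) = Σ Wₕ²(1−fₕ)sₕ²/nₕ with Wₕ = Nₕ/33118:
  Dept II: (14370/33118)²·(1−981/14370)·7.535/981 = 0.0013473827
  Dept I: (18748/33118)²·(1−325/18748)·3.2/325 = 0.0031006569
  → Var(ȳ_str) = 0.0044480396.
Var(ȳ_srs) = (1 − 1306/33118)·10.71/1306 = 0.0078772235.
deff = 0.0044480396 / 0.0078772235 = 0.5647.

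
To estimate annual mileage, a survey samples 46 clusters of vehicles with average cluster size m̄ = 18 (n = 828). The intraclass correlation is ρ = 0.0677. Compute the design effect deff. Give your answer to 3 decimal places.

deff = 1 + (18 − 1)·0.0677 = 1 + 1.1509 = 2.1509.

2.151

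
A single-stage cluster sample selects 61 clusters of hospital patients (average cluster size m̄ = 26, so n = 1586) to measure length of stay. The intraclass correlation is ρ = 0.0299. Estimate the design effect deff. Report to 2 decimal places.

deff = 1 + (26 − 1)·0.0299 = 1 + 0.7475 = 1.7475.

1.75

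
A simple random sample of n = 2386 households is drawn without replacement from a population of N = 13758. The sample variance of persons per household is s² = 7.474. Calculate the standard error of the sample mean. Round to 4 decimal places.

Under SRS without replacement, Var(ȳ) = (1 − f)·s²/n with f = n/N = 2386/13758 = 0.17342637.
Var(ȳ) = (1 − 0.17342637)·7.474/2386 = 0.82657363·0.0031324392 = 0.0025891917.
SE(ȳ) = √(0.0025891917) = 0.0509.

0.0509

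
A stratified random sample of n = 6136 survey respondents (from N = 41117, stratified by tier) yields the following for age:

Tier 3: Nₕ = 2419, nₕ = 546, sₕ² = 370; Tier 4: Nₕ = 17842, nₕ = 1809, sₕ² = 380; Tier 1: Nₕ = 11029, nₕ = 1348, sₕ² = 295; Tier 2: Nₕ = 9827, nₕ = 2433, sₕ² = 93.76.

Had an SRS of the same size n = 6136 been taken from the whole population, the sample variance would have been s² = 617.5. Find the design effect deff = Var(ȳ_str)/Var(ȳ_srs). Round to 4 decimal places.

Var(ȳ_str) = Σ Wₕ²(1−fₕ)sₕ²/nₕ with Wₕ = Nₕ/41117:
  Tier 3: (2419/41117)²·(1−546/2419)·370/546 = 0.0018161005
  Tier 4: (17842/41117)²·(1−1809/17842)·380/1809 = 0.035543527
  Tier 1: (11029/41117)²·(1−1348/11029)·295/1348 = 0.013821196
  Tier 2: (9827/41117)²·(1−2433/9827)·93.76/2433 = 0.0016562773
  → Var(ȳ_str) = 0.052837101.
Var(ȳ_srs) = (1 − 6136/41117)·617.5/6136 = 0.085617474.
deff = 0.052837101 / 0.085617474 = 0.6171.

0.6171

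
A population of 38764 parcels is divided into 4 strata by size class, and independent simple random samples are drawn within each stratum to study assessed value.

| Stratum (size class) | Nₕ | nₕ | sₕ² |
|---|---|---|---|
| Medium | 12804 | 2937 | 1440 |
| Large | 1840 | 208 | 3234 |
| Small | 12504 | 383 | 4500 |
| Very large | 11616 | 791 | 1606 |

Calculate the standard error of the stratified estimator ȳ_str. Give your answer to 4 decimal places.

Var(ȳ_str) = Σₕ Wₕ²(1 − fₕ)sₕ²/nₕ with Wₕ = Nₕ/N, N = 38764.
Medium: Wₕ = 0.33030647; term = 0.33030647²·(1 − 0.22938144)·1440/2937 = 0.041222295.
Large: Wₕ = 0.04746672; term = 0.04746672²·(1 − 0.11304348)·3234/208 = 0.031071161.
Small: Wₕ = 0.32256733; term = 0.32256733²·(1 − 0.03063020)·4500/383 = 1.18507.
Very large: Wₕ = 0.29965948; term = 0.29965948²·(1 − 0.06809573)·1606/791 = 0.16990118.
Sum = 1.4272646.
SE = √(1.4272646) = 1.1947.

1.1947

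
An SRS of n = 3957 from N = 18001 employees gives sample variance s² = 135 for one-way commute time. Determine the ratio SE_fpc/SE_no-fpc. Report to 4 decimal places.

f = n/N = 3957/18001 = 0.21982112.
SE_no-fpc = √(s²/n) = 0.18470721; SE_fpc = √((1−f)s²/n) = 0.1631477.
Ratio = √(1−f) = 0.88327735.

0.8833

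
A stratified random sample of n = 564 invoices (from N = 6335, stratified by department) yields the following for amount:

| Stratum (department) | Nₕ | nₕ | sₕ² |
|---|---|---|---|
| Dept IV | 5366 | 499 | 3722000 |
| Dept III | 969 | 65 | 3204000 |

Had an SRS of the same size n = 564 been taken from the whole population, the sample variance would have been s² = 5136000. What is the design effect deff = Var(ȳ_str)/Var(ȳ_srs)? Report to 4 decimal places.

0.7148

Var(ȳ_str) = Σ Wₕ²(1−fₕ)sₕ²/nₕ with Wₕ = Nₕ/6335:
  Dept IV: (5366/6335)²·(1−499/5366)·3722000/499 = 4853.9422
  Dept III: (969/6335)²·(1−65/969)·3204000/65 = 1075.9154
  → Var(ȳ_str) = 5929.8576.
Var(ȳ_srs) = (1 − 564/6335)·5136000/564 = 8295.649.
deff = 5929.8576 / 8295.649 = 0.7148.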